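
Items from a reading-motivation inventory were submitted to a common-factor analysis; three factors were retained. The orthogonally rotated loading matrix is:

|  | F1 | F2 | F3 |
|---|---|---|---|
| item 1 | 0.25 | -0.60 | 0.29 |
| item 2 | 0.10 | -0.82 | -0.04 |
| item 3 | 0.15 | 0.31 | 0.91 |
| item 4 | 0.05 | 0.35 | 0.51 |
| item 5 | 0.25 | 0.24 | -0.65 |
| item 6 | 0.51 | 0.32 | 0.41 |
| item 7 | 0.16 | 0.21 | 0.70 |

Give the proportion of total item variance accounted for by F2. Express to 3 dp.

0.208

SS loadings for F2 = (-0.60)² + (-0.82)² + 0.31² + 0.35² + 0.24² + 0.32² + 0.21² = 1.4551
Proportion of variance = 1.4551 / 7 = 0.2079.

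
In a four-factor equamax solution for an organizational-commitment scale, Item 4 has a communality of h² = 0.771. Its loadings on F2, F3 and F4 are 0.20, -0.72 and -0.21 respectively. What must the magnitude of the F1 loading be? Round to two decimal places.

Under orthogonal rotation h² = Σλ², so λ_F1² = h² − (0.6025) = 0.771 − 0.6025 = 0.1685.
|λ| = √0.1685 = 0.4105.

0.41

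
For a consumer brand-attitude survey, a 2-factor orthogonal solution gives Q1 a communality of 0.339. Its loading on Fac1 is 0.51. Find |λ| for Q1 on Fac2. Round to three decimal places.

Under orthogonal rotation h² = Σλ², so λ_Fac2² = h² − (0.2601) = 0.339 − 0.2601 = 0.0789.
|λ| = √0.0789 = 0.2809.

0.281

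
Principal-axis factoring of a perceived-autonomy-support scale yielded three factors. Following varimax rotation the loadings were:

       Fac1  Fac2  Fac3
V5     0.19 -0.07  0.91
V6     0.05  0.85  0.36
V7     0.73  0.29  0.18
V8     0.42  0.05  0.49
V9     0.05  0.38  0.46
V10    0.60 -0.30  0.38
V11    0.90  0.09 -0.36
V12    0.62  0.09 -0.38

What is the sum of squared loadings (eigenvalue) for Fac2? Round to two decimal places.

1.06

SS loadings for Fac2 = (-0.07)² + 0.85² + 0.29² + 0.05² + 0.38² + (-0.30)² + 0.09² + 0.09² = 0.0049 + 0.7225 + 0.0841 + 0.0025 + 0.1444 + 0.0900 + 0.0081 + 0.0081 = 1.0646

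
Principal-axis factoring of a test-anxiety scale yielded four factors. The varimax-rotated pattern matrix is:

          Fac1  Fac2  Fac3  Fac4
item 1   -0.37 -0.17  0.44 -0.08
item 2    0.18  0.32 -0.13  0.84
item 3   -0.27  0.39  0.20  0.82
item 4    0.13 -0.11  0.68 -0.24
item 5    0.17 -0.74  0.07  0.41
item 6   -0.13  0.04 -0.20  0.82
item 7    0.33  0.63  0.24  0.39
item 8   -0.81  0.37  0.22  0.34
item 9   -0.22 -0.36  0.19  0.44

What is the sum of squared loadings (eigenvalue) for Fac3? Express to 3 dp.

0.900

SS loadings for Fac3 = 0.44² + (-0.13)² + 0.20² + 0.68² + 0.07² + (-0.20)² + 0.24² + 0.22² + 0.19² = 0.1936 + 0.0169 + 0.0400 + 0.4624 + 0.0049 + 0.0400 + 0.0576 + 0.0484 + 0.0361 = 0.8999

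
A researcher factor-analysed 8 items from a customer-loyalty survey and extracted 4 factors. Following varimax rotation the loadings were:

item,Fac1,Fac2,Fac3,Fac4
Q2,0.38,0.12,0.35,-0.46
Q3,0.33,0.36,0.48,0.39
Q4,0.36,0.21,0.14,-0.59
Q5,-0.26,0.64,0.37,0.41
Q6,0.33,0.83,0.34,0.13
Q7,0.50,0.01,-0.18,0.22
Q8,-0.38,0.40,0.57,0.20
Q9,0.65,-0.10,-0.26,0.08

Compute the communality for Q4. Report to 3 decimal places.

0.541

h² = 0.36² + 0.21² + 0.14² + (-0.59)² = 0.1296 + 0.0441 + 0.0196 + 0.3481 = 0.5414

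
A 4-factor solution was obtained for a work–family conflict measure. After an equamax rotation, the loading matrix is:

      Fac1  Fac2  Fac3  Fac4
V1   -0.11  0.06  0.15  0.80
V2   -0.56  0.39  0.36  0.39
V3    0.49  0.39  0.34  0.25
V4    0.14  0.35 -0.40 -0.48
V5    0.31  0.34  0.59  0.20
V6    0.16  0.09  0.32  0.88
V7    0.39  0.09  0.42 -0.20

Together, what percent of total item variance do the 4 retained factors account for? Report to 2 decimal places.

SS loadings by factor: 0.8592, 0.5621, 1.0546, 1.9394; total = 4.4153.
Total variance with 7 standardized items is 7, so the solution explains 4.4153/7 = 0.6308 = 63.08%.

63.08%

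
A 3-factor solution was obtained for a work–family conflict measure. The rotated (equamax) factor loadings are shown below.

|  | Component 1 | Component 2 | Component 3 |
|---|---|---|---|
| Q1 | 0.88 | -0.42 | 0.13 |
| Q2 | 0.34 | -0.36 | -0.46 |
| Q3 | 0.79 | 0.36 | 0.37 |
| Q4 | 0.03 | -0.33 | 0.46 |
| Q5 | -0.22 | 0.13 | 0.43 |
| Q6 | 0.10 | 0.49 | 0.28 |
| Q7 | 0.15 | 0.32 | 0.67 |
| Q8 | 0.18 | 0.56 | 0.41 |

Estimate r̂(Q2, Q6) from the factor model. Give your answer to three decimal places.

-0.271

r̂ = Σ λ_i·λ_j across factors = (0.34)(0.10) + (-0.36)(0.49) + (-0.46)(0.28)
  = +0.0340 -0.1764 -0.1288 = -0.2712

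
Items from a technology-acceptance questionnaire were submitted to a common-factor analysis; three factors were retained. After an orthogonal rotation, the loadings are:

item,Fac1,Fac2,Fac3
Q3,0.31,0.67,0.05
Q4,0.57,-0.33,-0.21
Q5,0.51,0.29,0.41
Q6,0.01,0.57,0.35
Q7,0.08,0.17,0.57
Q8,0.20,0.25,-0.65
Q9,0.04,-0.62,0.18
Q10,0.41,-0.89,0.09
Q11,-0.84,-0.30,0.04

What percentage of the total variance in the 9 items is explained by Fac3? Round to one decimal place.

12.5%

SS loadings for Fac3 = 0.05² + (-0.21)² + 0.41² + 0.35² + 0.57² + (-0.65)² + 0.18² + 0.09² + 0.04² = 1.1267
With 9 standardized items, total variance = 9. Proportion = 1.1267/9 = 0.1252 → 12.52%.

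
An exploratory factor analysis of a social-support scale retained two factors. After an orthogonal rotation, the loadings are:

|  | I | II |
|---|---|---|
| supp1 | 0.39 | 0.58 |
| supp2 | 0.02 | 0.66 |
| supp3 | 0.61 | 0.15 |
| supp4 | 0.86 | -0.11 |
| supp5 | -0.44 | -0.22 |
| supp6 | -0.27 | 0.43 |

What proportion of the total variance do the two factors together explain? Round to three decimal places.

0.428

Communalities: 0.4885, 0.4360, 0.3946, 0.7517, 0.2420, 0.2578; Σh² = 2.5706.
Total variance with 6 standardized items is 6, so the solution explains 2.5706/6 = 0.4284.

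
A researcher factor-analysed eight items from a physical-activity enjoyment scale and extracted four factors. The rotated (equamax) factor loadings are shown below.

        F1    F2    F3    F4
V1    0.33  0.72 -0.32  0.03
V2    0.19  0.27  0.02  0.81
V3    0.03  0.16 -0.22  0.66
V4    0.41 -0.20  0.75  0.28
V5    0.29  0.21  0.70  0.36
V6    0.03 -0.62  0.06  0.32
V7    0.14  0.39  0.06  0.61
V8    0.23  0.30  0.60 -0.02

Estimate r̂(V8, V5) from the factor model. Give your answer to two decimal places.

0.54

r̂ = Σ λ_i·λ_j across factors = (0.23)(0.29) + (0.30)(0.21) + (0.60)(0.70) + (-0.02)(0.36)
  = +0.0667 +0.0630 +0.4200 -0.0072 = 0.5425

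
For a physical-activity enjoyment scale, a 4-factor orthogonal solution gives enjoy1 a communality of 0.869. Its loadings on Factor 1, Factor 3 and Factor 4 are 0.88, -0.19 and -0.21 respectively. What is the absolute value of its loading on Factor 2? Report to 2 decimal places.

0.12

Under orthogonal rotation h² = Σλ², so λ_Factor 2² = h² − (0.8546) = 0.869 − 0.8546 = 0.0144.
|λ| = √0.0144 = 0.1200.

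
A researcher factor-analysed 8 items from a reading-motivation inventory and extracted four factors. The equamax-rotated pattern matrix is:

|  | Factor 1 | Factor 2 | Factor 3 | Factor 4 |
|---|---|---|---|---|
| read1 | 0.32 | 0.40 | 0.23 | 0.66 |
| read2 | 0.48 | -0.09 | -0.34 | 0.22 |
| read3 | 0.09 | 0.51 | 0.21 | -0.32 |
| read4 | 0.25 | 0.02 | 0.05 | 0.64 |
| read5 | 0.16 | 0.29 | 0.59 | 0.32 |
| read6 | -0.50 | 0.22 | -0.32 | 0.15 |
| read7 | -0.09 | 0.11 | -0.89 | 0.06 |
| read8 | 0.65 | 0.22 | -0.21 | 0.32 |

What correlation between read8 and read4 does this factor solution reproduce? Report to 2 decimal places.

0.36

r̂ = Σ λ_i·λ_j across factors = (0.65)(0.25) + (0.22)(0.02) + (-0.21)(0.05) + (0.32)(0.64)
  = +0.1625 +0.0044 -0.0105 +0.2048 = 0.3612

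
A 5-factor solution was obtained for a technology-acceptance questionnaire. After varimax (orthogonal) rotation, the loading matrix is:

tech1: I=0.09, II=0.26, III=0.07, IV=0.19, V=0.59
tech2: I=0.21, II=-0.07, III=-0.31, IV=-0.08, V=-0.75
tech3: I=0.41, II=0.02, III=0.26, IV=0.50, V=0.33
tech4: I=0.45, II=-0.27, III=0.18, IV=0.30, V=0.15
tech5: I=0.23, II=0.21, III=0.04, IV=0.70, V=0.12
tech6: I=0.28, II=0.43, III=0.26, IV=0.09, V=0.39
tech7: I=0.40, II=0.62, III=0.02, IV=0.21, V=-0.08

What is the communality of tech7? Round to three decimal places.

h² = 0.40² + 0.62² + 0.02² + 0.21² + (-0.08)² = 0.1600 + 0.3844 + 0.0004 + 0.0441 + 0.0064 = 0.5953

0.595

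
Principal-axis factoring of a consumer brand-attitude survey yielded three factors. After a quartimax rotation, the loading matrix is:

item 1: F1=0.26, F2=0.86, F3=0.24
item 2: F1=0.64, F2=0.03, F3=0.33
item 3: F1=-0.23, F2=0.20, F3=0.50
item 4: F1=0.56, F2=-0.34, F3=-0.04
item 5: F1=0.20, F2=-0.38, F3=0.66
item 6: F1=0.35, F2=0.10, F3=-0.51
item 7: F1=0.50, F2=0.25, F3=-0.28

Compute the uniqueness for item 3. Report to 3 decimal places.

0.657

h² = (-0.23)² + 0.20² + 0.50² = 0.0529 + 0.0400 + 0.2500 = 0.3429
Uniqueness u² = 1 − h² = 1 − 0.3429 = 0.6571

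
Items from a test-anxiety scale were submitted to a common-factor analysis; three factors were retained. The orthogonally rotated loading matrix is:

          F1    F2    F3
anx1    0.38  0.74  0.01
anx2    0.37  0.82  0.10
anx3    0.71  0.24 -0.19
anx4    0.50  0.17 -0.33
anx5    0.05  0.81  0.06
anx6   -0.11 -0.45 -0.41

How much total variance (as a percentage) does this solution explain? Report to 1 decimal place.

SS loadings by factor: 1.0500, 2.1651, 0.3268; total = 3.5419.
Total variance with 6 standardized items is 6, so the solution explains 3.5419/6 = 0.5903 = 59.03%.

59.0%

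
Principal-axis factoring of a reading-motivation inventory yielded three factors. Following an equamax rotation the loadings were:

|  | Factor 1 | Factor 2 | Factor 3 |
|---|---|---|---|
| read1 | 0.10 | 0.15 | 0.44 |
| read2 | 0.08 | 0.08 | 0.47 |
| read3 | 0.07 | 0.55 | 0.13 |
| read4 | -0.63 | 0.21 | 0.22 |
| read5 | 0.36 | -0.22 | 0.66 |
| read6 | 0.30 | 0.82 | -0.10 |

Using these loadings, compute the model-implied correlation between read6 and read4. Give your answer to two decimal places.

r̂ = Σ λ_i·λ_j across factors = (0.30)(-0.63) + (0.82)(0.21) + (-0.10)(0.22)
  = -0.1890 +0.1722 -0.0220 = -0.0388

-0.04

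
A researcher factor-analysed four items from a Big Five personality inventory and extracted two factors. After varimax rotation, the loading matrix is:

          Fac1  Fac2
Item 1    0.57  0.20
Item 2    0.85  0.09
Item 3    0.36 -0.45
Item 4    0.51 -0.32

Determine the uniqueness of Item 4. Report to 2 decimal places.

0.64

h² = 0.51² + (-0.32)² = 0.2601 + 0.1024 = 0.3625
Uniqueness u² = 1 − h² = 1 − 0.3625 = 0.6375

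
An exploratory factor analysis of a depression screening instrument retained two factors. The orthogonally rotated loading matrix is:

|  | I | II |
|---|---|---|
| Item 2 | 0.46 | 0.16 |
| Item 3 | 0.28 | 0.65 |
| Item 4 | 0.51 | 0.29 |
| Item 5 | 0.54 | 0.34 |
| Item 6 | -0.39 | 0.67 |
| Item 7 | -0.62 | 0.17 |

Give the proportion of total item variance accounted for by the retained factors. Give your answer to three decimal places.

0.417

Communalities: 0.2372, 0.5009, 0.3442, 0.4072, 0.6010, 0.4133; Σh² = 2.5038.
Total variance with 6 standardized items is 6, so the solution explains 2.5038/6 = 0.4173.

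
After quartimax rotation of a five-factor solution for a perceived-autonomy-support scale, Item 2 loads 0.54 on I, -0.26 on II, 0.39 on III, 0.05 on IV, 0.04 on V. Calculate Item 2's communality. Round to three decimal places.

h² = 0.54² + (-0.26)² + 0.39² + 0.05² + 0.04² = 0.2916 + 0.0676 + 0.1521 + 0.0025 + 0.0016 = 0.5154

0.515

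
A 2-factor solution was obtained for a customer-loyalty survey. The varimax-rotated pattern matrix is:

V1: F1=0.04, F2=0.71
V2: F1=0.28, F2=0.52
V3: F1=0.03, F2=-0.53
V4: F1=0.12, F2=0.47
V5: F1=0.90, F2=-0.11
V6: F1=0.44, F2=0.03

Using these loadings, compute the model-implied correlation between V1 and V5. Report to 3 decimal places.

-0.042

r̂ = Σ λ_i·λ_j across factors = (0.04)(0.90) + (0.71)(-0.11)
  = +0.0360 -0.0781 = -0.0421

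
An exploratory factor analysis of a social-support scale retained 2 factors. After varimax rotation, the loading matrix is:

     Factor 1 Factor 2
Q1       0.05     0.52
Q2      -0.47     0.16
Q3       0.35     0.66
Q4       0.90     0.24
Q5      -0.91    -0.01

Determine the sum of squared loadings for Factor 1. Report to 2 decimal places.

1.98

SS loadings for Factor 1 = 0.05² + (-0.47)² + 0.35² + 0.90² + (-0.91)² = 0.0025 + 0.2209 + 0.1225 + 0.8100 + 0.8281 = 1.9840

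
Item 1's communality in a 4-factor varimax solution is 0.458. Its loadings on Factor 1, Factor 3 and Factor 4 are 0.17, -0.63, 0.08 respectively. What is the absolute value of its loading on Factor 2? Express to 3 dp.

Under orthogonal rotation h² = Σλ², so λ_Factor 2² = h² − (0.4322) = 0.458 − 0.4322 = 0.0258.
|λ| = √0.0258 = 0.1606.

0.161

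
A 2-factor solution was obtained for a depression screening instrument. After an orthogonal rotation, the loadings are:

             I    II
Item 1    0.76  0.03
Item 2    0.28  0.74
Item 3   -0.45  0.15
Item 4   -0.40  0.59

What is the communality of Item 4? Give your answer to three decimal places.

h² = (-0.40)² + 0.59² = 0.1600 + 0.3481 = 0.5081

0.508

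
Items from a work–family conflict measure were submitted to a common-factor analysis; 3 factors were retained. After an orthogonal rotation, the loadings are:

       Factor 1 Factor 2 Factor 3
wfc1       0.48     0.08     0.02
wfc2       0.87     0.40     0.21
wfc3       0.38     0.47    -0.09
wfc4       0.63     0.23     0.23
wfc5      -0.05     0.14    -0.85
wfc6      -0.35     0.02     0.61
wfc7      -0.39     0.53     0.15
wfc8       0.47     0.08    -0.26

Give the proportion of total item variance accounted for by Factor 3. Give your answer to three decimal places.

0.161

SS loadings for Factor 3 = 0.02² + 0.21² + (-0.09)² + 0.23² + (-0.85)² + 0.61² + 0.15² + (-0.26)² = 1.2902
Proportion of variance = 1.2902 / 8 = 0.1613.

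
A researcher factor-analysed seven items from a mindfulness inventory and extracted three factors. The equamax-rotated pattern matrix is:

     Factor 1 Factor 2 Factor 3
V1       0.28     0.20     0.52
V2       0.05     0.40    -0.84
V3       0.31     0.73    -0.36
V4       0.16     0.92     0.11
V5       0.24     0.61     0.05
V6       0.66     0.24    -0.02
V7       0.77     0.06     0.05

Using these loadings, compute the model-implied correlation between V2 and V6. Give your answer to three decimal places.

0.146

r̂ = Σ λ_i·λ_j across factors = (0.05)(0.66) + (0.40)(0.24) + (-0.84)(-0.02)
  = +0.0330 +0.0960 +0.0168 = 0.1458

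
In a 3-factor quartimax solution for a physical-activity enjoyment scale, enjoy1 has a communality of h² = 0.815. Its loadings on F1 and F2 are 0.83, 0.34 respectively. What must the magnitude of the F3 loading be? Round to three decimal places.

0.102

Under orthogonal rotation h² = Σλ², so λ_F3² = h² − (0.8045) = 0.815 − 0.8045 = 0.0105.
|λ| = √0.0105 = 0.1025.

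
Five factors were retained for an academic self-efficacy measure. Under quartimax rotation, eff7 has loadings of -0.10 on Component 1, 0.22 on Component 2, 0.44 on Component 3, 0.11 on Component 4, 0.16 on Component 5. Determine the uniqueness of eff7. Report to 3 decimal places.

h² = (-0.10)² + 0.22² + 0.44² + 0.11² + 0.16² = 0.0100 + 0.0484 + 0.1936 + 0.0121 + 0.0256 = 0.2897
Uniqueness u² = 1 − h² = 1 − 0.2897 = 0.7103

0.710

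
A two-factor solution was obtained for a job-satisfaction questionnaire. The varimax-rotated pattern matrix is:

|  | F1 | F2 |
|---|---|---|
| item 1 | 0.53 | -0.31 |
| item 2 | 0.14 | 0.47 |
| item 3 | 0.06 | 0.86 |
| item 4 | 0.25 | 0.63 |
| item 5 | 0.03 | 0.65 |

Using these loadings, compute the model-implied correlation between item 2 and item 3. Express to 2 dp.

r̂ = Σ λ_i·λ_j across factors = (0.14)(0.06) + (0.47)(0.86)
  = +0.0084 +0.4042 = 0.4126

0.41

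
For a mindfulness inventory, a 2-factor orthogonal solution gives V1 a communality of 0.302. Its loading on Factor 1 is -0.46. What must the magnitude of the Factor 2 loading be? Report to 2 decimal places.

0.30

Under orthogonal rotation h² = Σλ², so λ_Factor 2² = h² − (0.2116) = 0.302 − 0.2116 = 0.0904.
|λ| = √0.0904 = 0.3007.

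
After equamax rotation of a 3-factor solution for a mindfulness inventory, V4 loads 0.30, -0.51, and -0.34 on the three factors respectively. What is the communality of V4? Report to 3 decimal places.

0.466

h² = 0.30² + (-0.51)² + (-0.34)² = 0.0900 + 0.2601 + 0.1156 = 0.4657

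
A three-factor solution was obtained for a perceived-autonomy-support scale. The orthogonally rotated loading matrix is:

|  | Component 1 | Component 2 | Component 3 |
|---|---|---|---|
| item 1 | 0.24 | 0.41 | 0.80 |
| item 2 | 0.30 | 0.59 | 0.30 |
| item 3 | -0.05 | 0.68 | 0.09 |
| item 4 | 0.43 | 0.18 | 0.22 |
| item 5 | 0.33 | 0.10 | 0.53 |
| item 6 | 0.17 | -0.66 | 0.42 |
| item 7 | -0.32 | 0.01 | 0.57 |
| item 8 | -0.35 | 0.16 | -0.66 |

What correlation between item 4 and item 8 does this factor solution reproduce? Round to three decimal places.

r̂ = Σ λ_i·λ_j across factors = (0.43)(-0.35) + (0.18)(0.16) + (0.22)(-0.66)
  = -0.1505 +0.0288 -0.1452 = -0.2669

-0.267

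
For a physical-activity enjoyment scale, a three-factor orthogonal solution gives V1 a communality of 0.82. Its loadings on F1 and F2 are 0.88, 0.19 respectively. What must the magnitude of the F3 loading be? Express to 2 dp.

0.10

Under orthogonal rotation h² = Σλ², so λ_F3² = h² − (0.8105) = 0.82 − 0.8105 = 0.0095.
|λ| = √0.0095 = 0.0975.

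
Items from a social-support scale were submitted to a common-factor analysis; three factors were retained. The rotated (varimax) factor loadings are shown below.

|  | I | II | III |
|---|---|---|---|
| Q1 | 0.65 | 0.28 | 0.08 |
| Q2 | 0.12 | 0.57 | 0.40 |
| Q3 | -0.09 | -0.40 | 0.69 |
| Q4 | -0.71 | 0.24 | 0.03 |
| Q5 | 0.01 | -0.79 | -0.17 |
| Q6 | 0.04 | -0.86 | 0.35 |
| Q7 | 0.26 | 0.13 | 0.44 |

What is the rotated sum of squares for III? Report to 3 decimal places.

SS loadings for III = 0.08² + 0.40² + 0.69² + 0.03² + (-0.17)² + 0.35² + 0.44² = 0.0064 + 0.1600 + 0.4761 + 0.0009 + 0.0289 + 0.1225 + 0.1936 = 0.9884

0.988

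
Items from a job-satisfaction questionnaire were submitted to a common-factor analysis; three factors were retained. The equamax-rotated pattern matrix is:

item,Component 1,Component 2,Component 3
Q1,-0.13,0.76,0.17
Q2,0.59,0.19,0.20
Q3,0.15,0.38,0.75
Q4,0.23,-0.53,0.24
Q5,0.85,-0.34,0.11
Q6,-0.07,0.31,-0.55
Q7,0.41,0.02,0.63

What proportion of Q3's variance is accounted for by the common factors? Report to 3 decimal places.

0.729

h² = 0.15² + 0.38² + 0.75² = 0.0225 + 0.1444 + 0.5625 = 0.7294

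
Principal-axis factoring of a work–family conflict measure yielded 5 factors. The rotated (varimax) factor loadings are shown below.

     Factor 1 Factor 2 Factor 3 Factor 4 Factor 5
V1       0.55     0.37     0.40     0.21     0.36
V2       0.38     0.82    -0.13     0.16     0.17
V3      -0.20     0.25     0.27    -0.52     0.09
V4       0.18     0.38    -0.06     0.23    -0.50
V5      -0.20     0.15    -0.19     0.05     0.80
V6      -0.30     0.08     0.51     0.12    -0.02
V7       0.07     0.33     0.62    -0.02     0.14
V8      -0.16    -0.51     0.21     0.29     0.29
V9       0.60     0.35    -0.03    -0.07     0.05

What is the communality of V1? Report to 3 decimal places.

h² = 0.55² + 0.37² + 0.40² + 0.21² + 0.36² = 0.3025 + 0.1369 + 0.1600 + 0.0441 + 0.1296 = 0.7731

0.773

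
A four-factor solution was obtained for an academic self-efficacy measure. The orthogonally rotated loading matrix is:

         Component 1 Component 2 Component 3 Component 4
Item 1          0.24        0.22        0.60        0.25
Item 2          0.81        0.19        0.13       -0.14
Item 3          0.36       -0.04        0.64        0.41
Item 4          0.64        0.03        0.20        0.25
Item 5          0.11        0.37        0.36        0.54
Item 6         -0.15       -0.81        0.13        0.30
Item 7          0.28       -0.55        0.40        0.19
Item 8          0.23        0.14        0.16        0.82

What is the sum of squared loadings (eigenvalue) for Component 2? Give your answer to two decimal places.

SS loadings for Component 2 = 0.22² + 0.19² + (-0.04)² + 0.03² + 0.37² + (-0.81)² + (-0.55)² + 0.14² = 0.0484 + 0.0361 + 0.0016 + 0.0009 + 0.1369 + 0.6561 + 0.3025 + 0.0196 = 1.2021

1.20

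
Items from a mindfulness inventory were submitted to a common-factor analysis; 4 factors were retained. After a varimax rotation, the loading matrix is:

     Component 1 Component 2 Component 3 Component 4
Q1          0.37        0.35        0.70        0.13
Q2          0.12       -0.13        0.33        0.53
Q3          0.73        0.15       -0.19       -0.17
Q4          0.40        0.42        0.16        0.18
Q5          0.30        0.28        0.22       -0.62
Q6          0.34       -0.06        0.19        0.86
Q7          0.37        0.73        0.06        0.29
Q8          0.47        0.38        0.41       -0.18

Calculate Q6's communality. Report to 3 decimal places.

h² = 0.34² + (-0.06)² + 0.19² + 0.86² = 0.1156 + 0.0036 + 0.0361 + 0.7396 = 0.8949

0.895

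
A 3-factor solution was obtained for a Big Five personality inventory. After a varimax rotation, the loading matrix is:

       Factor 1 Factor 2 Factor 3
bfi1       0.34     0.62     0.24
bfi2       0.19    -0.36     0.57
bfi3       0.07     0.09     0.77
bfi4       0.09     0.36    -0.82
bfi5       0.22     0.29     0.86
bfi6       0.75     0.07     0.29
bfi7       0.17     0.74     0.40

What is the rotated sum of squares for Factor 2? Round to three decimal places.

SS loadings for Factor 2 = 0.62² + (-0.36)² + 0.09² + 0.36² + 0.29² + 0.07² + 0.74² = 0.3844 + 0.1296 + 0.0081 + 0.1296 + 0.0841 + 0.0049 + 0.5476 = 1.2883

1.288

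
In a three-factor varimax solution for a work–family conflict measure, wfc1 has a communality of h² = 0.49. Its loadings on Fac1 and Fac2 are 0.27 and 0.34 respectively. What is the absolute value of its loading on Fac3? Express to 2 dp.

Under orthogonal rotation h² = Σλ², so λ_Fac3² = h² − (0.1885) = 0.49 − 0.1885 = 0.3015.
|λ| = √0.3015 = 0.5491.

0.55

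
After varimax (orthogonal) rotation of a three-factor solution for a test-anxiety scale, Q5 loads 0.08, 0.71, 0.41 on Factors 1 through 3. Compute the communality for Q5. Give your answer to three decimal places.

h² = 0.08² + 0.71² + 0.41² = 0.0064 + 0.5041 + 0.1681 = 0.6786

0.679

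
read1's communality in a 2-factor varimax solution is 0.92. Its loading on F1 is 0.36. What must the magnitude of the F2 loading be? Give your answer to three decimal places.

0.889

Under orthogonal rotation h² = Σλ², so λ_F2² = h² − (0.1296) = 0.92 − 0.1296 = 0.7904.
|λ| = √0.7904 = 0.8890.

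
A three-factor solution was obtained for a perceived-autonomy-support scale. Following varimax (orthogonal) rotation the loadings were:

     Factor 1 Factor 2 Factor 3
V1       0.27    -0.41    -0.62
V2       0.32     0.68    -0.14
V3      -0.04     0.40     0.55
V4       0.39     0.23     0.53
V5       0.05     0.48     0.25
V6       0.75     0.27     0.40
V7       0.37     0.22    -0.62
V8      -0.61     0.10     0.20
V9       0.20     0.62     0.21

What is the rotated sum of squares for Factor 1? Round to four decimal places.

1.4430

SS loadings for Factor 1 = 0.27² + 0.32² + (-0.04)² + 0.39² + 0.05² + 0.75² + 0.37² + (-0.61)² + 0.20² = 0.0729 + 0.1024 + 0.0016 + 0.1521 + 0.0025 + 0.5625 + 0.1369 + 0.3721 + 0.0400 = 1.4430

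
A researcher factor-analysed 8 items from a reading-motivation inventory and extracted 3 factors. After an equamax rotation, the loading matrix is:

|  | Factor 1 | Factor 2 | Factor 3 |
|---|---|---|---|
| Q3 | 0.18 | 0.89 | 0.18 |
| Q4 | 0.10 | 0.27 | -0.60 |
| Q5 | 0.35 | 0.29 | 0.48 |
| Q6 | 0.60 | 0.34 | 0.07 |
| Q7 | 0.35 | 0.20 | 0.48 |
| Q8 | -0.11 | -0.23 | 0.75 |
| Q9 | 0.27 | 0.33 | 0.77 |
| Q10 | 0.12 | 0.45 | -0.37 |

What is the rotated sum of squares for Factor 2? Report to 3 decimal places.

1.469

SS loadings for Factor 2 = 0.89² + 0.27² + 0.29² + 0.34² + 0.20² + (-0.23)² + 0.33² + 0.45² = 0.7921 + 0.0729 + 0.0841 + 0.1156 + 0.0400 + 0.0529 + 0.1089 + 0.2025 = 1.4690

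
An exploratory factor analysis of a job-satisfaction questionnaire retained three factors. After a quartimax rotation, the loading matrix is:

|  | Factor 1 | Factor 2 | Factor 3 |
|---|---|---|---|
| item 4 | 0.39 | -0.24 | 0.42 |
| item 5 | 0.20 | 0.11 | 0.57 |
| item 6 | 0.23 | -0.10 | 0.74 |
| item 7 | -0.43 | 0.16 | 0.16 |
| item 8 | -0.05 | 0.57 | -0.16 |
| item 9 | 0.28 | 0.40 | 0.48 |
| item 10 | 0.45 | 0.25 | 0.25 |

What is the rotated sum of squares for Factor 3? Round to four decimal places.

1.3930

SS loadings for Factor 3 = 0.42² + 0.57² + 0.74² + 0.16² + (-0.16)² + 0.48² + 0.25² = 0.1764 + 0.3249 + 0.5476 + 0.0256 + 0.0256 + 0.2304 + 0.0625 = 1.3930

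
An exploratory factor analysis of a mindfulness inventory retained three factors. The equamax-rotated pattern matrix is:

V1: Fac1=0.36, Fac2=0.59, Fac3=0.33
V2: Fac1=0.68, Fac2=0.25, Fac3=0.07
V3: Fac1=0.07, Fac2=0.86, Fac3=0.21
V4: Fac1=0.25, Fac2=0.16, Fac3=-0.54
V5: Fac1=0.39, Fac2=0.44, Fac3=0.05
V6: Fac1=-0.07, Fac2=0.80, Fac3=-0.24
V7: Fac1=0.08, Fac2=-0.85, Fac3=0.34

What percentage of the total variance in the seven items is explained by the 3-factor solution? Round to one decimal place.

Communalities: 0.5866, 0.5298, 0.7886, 0.3797, 0.3482, 0.7025, 0.8445; Σh² = 4.1799.
Total variance with 7 standardized items is 7, so the solution explains 4.1799/7 = 0.5971 = 59.71%.

59.7%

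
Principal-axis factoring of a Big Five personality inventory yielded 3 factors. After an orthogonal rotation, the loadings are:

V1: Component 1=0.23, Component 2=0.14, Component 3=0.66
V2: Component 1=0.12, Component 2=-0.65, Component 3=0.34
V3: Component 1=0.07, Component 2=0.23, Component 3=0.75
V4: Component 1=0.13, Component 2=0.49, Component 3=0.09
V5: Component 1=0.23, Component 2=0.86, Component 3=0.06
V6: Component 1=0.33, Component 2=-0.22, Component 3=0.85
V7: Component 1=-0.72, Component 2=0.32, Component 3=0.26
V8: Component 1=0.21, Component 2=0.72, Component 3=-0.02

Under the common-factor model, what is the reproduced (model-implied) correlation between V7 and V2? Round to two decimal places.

-0.21

r̂ = Σ λ_i·λ_j across factors = (-0.72)(0.12) + (0.32)(-0.65) + (0.26)(0.34)
  = -0.0864 -0.2080 +0.0884 = -0.2060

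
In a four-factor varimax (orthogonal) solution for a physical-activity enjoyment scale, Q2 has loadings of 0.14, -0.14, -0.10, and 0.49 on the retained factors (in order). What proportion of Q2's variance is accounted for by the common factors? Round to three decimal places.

h² = 0.14² + (-0.14)² + (-0.10)² + 0.49² = 0.0196 + 0.0196 + 0.0100 + 0.2401 = 0.2893

0.289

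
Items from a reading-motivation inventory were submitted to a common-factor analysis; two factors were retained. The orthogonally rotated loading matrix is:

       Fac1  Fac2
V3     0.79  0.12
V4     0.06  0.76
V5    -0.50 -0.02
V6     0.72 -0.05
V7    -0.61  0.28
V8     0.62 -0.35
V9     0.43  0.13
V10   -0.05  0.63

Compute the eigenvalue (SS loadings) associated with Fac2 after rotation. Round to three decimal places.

SS loadings for Fac2 = 0.12² + 0.76² + (-0.02)² + (-0.05)² + 0.28² + (-0.35)² + 0.13² + 0.63² = 0.0144 + 0.5776 + 0.0004 + 0.0025 + 0.0784 + 0.1225 + 0.0169 + 0.3969 = 1.2096

1.210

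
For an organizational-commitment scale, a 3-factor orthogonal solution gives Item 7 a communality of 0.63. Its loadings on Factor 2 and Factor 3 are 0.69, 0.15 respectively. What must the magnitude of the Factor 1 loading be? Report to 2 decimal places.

0.36

Under orthogonal rotation h² = Σλ², so λ_Factor 1² = h² − (0.4986) = 0.63 − 0.4986 = 0.1314.
|λ| = √0.1314 = 0.3625.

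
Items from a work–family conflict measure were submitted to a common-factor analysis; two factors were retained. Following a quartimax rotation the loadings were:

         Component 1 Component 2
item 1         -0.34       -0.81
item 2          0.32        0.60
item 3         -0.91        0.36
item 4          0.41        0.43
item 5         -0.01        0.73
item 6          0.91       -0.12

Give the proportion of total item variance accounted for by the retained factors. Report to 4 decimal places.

SS loadings by factor: 2.0424, 1.8779; total = 3.9203.
Total variance with 6 standardized items is 6, so the solution explains 3.9203/6 = 0.6534.

0.6534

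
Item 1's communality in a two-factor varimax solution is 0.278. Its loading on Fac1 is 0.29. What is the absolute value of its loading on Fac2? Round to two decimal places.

0.44

Under orthogonal rotation h² = Σλ², so λ_Fac2² = h² − (0.0841) = 0.278 − 0.0841 = 0.1939.
|λ| = √0.1939 = 0.4403.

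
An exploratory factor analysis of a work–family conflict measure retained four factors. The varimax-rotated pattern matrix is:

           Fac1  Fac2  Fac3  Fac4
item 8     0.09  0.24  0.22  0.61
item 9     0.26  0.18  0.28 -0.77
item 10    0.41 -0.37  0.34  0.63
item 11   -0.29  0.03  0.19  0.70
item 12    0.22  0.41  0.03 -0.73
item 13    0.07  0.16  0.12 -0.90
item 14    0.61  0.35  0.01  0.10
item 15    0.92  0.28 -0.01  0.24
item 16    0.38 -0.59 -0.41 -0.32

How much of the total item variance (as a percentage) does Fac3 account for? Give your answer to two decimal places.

5.13%

SS loadings for Fac3 = 0.22² + 0.28² + 0.34² + 0.19² + 0.03² + 0.12² + 0.01² + (-0.01)² + (-0.41)² = 0.4621
With 9 standardized items, total variance = 9. Proportion = 0.4621/9 = 0.0513 → 5.13%.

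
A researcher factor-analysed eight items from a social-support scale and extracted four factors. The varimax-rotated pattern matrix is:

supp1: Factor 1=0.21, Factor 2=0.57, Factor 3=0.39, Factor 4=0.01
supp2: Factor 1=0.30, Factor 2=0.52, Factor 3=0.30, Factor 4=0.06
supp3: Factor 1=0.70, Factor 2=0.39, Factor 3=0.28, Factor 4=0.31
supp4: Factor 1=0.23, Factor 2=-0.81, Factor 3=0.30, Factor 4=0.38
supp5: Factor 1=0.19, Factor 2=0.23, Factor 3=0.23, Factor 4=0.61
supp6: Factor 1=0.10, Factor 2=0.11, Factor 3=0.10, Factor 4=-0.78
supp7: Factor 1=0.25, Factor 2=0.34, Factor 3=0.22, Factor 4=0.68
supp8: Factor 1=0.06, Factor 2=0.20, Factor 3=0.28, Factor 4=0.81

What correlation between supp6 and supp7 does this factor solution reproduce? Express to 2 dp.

r̂ = Σ λ_i·λ_j across factors = (0.10)(0.25) + (0.11)(0.34) + (0.10)(0.22) + (-0.78)(0.68)
  = +0.0250 +0.0374 +0.0220 -0.5304 = -0.4460

-0.45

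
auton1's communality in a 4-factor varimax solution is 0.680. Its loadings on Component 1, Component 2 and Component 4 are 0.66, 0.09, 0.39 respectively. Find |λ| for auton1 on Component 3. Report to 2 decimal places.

Under orthogonal rotation h² = Σλ², so λ_Component 3² = h² − (0.5958) = 0.680 − 0.5958 = 0.0842.
|λ| = √0.0842 = 0.2902.

0.29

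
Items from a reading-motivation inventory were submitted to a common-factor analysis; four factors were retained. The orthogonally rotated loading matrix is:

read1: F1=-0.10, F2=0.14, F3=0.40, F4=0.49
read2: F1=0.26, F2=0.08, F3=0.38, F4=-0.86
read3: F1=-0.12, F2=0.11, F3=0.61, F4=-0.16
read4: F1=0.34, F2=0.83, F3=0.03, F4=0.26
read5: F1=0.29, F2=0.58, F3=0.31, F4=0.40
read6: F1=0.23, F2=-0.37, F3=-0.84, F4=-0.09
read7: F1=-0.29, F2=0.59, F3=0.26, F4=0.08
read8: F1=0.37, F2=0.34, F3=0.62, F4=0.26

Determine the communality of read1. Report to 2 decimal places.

0.43

h² = (-0.10)² + 0.14² + 0.40² + 0.49² = 0.0100 + 0.0196 + 0.1600 + 0.2401 = 0.4297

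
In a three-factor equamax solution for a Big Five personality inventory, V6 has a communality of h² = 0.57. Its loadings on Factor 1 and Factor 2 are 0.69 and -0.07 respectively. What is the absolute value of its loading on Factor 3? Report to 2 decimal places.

0.30

Under orthogonal rotation h² = Σλ², so λ_Factor 3² = h² − (0.4810) = 0.57 − 0.4810 = 0.0890.
|λ| = √0.0890 = 0.2983.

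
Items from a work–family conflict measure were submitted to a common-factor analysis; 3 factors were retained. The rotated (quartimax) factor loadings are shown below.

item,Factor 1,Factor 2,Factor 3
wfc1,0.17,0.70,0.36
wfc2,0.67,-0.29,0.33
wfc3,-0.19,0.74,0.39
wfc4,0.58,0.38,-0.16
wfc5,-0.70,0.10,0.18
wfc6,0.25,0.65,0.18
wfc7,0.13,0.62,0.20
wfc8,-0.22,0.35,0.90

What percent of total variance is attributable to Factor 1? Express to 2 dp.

18.35%

SS loadings for Factor 1 = 0.17² + 0.67² + (-0.19)² + 0.58² + (-0.70)² + 0.25² + 0.13² + (-0.22)² = 1.4681
With 8 standardized items, total variance = 8. Proportion = 1.4681/8 = 0.1835 → 18.35%.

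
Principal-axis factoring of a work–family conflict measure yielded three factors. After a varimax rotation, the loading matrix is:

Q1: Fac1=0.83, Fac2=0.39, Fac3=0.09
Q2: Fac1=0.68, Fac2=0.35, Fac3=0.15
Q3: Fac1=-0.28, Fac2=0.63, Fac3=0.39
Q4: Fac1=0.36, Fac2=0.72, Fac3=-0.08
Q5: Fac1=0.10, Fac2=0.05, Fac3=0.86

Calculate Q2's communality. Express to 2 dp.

0.61

h² = 0.68² + 0.35² + 0.15² = 0.4624 + 0.1225 + 0.0225 = 0.6074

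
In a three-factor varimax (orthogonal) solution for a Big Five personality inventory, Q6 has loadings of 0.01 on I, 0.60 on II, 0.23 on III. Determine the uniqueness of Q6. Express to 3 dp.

0.587

h² = 0.01² + 0.60² + 0.23² = 0.0001 + 0.3600 + 0.0529 = 0.4130
Uniqueness u² = 1 − h² = 1 − 0.4130 = 0.5870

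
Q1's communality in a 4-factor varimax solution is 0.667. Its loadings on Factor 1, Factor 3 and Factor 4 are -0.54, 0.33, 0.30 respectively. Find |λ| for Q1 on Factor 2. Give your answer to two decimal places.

Under orthogonal rotation h² = Σλ², so λ_Factor 2² = h² − (0.4905) = 0.667 − 0.4905 = 0.1765.
|λ| = √0.1765 = 0.4201.

0.42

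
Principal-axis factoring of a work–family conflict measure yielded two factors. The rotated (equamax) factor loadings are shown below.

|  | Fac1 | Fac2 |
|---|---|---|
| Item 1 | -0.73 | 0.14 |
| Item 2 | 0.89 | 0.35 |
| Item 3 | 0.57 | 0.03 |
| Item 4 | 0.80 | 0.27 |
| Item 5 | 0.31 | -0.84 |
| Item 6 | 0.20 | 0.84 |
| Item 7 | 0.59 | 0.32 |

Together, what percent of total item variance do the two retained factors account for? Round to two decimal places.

64.34%

Communalities: 0.5525, 0.9146, 0.3258, 0.7129, 0.8017, 0.7456, 0.4505; Σh² = 4.5036.
Total variance with 7 standardized items is 7, so the solution explains 4.5036/7 = 0.6434 = 64.34%.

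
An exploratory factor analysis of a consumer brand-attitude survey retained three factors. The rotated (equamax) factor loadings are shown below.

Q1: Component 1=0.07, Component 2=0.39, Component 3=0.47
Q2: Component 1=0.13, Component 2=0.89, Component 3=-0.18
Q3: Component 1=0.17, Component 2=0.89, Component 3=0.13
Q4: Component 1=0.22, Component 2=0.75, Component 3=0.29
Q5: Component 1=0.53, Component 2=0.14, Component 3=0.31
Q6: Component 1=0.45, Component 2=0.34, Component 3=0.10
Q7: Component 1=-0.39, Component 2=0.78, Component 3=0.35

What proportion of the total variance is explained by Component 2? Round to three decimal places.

0.435

SS loadings for Component 2 = 0.39² + 0.89² + 0.89² + 0.75² + 0.14² + 0.34² + 0.78² = 3.0424
Proportion of variance = 3.0424 / 7 = 0.4346.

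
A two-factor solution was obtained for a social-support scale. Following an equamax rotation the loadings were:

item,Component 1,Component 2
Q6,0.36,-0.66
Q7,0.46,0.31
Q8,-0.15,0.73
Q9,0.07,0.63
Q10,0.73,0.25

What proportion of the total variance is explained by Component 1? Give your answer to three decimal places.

SS loadings for Component 1 = 0.36² + 0.46² + (-0.15)² + 0.07² + 0.73² = 0.9015
Proportion of variance = 0.9015 / 5 = 0.1803.

0.180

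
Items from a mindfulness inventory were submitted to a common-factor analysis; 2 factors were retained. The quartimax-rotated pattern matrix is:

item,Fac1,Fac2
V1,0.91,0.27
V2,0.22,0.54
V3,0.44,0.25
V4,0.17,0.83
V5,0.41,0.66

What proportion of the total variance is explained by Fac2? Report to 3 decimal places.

SS loadings for Fac2 = 0.27² + 0.54² + 0.25² + 0.83² + 0.66² = 1.5515
Proportion of variance = 1.5515 / 5 = 0.3103.

0.310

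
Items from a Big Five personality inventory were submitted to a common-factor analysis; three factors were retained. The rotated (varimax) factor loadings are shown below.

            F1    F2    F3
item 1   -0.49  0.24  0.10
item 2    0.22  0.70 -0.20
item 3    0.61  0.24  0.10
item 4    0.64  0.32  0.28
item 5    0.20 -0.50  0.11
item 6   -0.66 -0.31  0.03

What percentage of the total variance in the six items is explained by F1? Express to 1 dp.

25.8%

SS loadings for F1 = (-0.49)² + 0.22² + 0.61² + 0.64² + 0.20² + (-0.66)² = 1.5458
With 6 standardized items, total variance = 6. Proportion = 1.5458/6 = 0.2576 → 25.76%.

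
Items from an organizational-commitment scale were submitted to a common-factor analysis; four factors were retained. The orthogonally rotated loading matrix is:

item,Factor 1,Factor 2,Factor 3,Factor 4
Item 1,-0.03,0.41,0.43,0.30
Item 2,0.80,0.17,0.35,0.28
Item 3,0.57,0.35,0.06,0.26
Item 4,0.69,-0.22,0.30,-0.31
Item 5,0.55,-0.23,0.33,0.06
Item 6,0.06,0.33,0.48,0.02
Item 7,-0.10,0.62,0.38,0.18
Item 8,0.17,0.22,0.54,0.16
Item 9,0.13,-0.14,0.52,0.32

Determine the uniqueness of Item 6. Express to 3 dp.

h² = 0.06² + 0.33² + 0.48² + 0.02² = 0.0036 + 0.1089 + 0.2304 + 0.0004 = 0.3433
Uniqueness u² = 1 − h² = 1 − 0.3433 = 0.6567

0.657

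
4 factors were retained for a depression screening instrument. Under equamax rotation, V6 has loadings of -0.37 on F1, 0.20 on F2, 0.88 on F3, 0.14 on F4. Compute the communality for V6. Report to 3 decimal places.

h² = (-0.37)² + 0.20² + 0.88² + 0.14² = 0.1369 + 0.0400 + 0.7744 + 0.0196 = 0.9709

0.971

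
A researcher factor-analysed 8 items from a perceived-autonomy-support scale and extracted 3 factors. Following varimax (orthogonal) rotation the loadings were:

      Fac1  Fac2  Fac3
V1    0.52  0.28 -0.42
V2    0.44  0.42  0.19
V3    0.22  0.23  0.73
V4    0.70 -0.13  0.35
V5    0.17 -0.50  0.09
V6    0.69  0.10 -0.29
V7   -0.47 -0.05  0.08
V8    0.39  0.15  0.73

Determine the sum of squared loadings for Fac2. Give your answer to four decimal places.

0.6096

SS loadings for Fac2 = 0.28² + 0.42² + 0.23² + (-0.13)² + (-0.50)² + 0.10² + (-0.05)² + 0.15² = 0.0784 + 0.1764 + 0.0529 + 0.0169 + 0.2500 + 0.0100 + 0.0025 + 0.0225 = 0.6096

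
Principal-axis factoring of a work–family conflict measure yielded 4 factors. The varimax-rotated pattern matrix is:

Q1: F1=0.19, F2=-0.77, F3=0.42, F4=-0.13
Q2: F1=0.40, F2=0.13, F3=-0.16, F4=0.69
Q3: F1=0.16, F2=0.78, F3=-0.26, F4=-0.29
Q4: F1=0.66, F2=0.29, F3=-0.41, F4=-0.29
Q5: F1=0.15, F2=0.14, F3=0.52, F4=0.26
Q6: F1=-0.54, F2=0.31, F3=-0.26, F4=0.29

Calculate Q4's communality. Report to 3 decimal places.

0.772

h² = 0.66² + 0.29² + (-0.41)² + (-0.29)² = 0.4356 + 0.0841 + 0.1681 + 0.0841 = 0.7719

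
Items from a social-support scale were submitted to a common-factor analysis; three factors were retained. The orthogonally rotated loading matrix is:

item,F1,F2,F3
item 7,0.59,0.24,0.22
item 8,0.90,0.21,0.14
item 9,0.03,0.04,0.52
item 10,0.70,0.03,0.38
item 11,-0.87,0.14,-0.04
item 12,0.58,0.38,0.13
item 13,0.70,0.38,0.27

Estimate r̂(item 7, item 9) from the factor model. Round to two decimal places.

0.14

r̂ = Σ λ_i·λ_j across factors = (0.59)(0.03) + (0.24)(0.04) + (0.22)(0.52)
  = +0.0177 +0.0096 +0.1144 = 0.1417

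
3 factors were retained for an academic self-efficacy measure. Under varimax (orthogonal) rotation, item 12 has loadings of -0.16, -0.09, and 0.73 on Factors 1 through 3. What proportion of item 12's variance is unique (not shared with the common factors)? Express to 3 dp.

0.433

h² = (-0.16)² + (-0.09)² + 0.73² = 0.0256 + 0.0081 + 0.5329 = 0.5666
Uniqueness u² = 1 − h² = 1 − 0.5666 = 0.4334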